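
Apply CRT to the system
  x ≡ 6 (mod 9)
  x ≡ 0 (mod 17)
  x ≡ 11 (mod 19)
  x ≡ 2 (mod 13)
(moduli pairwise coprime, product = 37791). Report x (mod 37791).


Product of moduli M = 9 · 17 · 19 · 13 = 37791.
Merge one congruence at a time:
  Start: x ≡ 6 (mod 9).
  Combine with x ≡ 0 (mod 17); new modulus lcm = 153.
    Write x = 6 + 9·t and substitute into x ≡ 0 (mod 17): 9·t ≡ 0 − 6 = -6 (mod 17).
    Reduce coefficients mod 17: 9·t ≡ 11 (mod 17).
    The inverse of 9 mod 17 is 2 (since 9·2 = 18 = 1·17 + 1), so t ≡ 2·11 = 22 ≡ 5 (mod 17).
    Then x = 6 + 9·5 = 51, valid modulo lcm(9, 17) = 153: x ≡ 51 (mod 153).
  Combine with x ≡ 11 (mod 19); new modulus lcm = 2907.
    Write x = 51 + 153·t and substitute into x ≡ 11 (mod 19): 153·t ≡ 11 − 51 = -40 (mod 19).
    Reduce coefficients mod 19: 1·t ≡ 17 (mod 19).
    So t ≡ 17 (mod 19).
    Then x = 51 + 153·17 = 2652, valid modulo lcm(153, 19) = 2907: x ≡ 2652 (mod 2907).
  Combine with x ≡ 2 (mod 13); new modulus lcm = 37791.
    Write x = 2652 + 2907·t and substitute into x ≡ 2 (mod 13): 2907·t ≡ 2 − 2652 = -2650 (mod 13).
    Reduce coefficients mod 13: 8·t ≡ 2 (mod 13).
    The inverse of 8 mod 13 is 5 (since 8·5 = 40 = 3·13 + 1), so t ≡ 5·2 = 10 ≡ 10 (mod 13).
    Then x = 2652 + 2907·10 = 31722, valid modulo lcm(2907, 13) = 37791: x ≡ 31722 (mod 37791).
Verify against each original: 31722 mod 9 = 6, 31722 mod 17 = 0, 31722 mod 19 = 11, 31722 mod 13 = 2.

x ≡ 31722 (mod 37791).


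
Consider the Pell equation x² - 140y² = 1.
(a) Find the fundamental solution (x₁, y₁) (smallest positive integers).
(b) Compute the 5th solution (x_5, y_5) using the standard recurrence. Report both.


Step 1: Find the fundamental solution (x₁, y₁) of x² - 140y² = 1.
  Expand √140 as a continued fraction. a₀ = ⌊√140⌋ = 11; iterate m_{k+1} = d_k·a_k − m_k, d_{k+1} = (140 − m_{k+1}²)/d_k, a_{k+1} = ⌊(a₀ + m_{k+1})/d_{k+1}⌋ (starting m₀ = 0, d₀ = 1), with convergents p_k = a_k·p_{k-1} + p_{k-2}, q_k = a_k·q_{k-1} + q_{k-2} (p₋₁ = 1, q₋₁ = 0):
  k = 0: a₀ = 11; p₀/q₀ = 11/1; p₀² − 140·q₀² = 121 − 140 = -19.
  k = 1: m = 11, d = 19, a = ⌊(11 + 11)/19⌋ = 1; p/q = (1·11 + 1)/(1·1 + 0) = 12/1; p² − 140·q² = 144 − 140 = 4.
  k = 2: m = 8, d = 4, a = ⌊(11 + 8)/4⌋ = 4; p/q = (4·12 + 11)/(4·1 + 1) = 59/5; p² − 140·q² = 3481 − 3500 = -19.
  k = 3: m = 8, d = 19, a = ⌊(11 + 8)/19⌋ = 1; p/q = (1·59 + 12)/(1·5 + 1) = 71/6; p² − 140·q² = 5041 − 5040 = 1.
  The first convergent with p² − 140·q² = 1 gives the fundamental solution (x₁, y₁) = (71, 6).
Step 2: Apply the recurrence (x_{n+1}, y_{n+1}) = (x₁x_n + 140y₁y_n, x₁y_n + y₁x_n) repeatedly.
  From (x_1, y_1) = (71, 6): x_2 = 71·71 + 140·6·6 = 10081; y_2 = 71·6 + 6·71 = 852.
  From (x_2, y_2) = (10081, 852): x_3 = 71·10081 + 140·6·852 = 1431431; y_3 = 71·852 + 6·10081 = 120978.
  From (x_3, y_3) = (1431431, 120978): x_4 = 71·1431431 + 140·6·120978 = 203253121; y_4 = 71·120978 + 6·1431431 = 17178024.
  From (x_4, y_4) = (203253121, 17178024): x_5 = 71·203253121 + 140·6·17178024 = 28860511751; y_5 = 71·17178024 + 6·203253121 = 2439158430.
Step 3: Verify x_5² - 140·y_5² = 832929138529609086001 - 832929138529609086000 = 1 (should be 1). ✓

(x_1, y_1) = (71, 6); (x_5, y_5) = (28860511751, 2439158430).


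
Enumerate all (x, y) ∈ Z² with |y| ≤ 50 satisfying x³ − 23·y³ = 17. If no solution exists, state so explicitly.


The equation is x³ - 23y³ = 17. For fixed y, x³ = 23·y³ + 17, so a solution requires the RHS to be a perfect cube.
Strategy: iterate y from -50 to 50, compute RHS = 23·y³ + 17, and check whether it is a (positive or negative) perfect cube.
Check small values of y:
  y = 0: RHS = 17 is not a perfect cube.
  y = 1: RHS = 40 is not a perfect cube.
  y = -1: RHS = -6 is not a perfect cube.
  y = 2: RHS = 201 is not a perfect cube.
  y = -2: RHS = -167 is not a perfect cube.
  y = 3: RHS = 638 is not a perfect cube.
  y = -3: RHS = -604 is not a perfect cube.
Continuing the search up to |y| = 50 finds no solutions either.
No (x, y) in the scanned range satisfies the equation.

No integer solutions with |y| ≤ 50.


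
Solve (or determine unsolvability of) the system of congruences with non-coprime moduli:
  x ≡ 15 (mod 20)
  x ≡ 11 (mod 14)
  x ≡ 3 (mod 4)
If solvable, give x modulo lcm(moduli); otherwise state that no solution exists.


Moduli 20, 14, 4 are not pairwise coprime, so CRT works modulo lcm(m_i) when all pairwise compatibility conditions hold.
Pairwise compatibility: gcd(m_i, m_j) must divide a_i - a_j for every pair.
Merge one congruence at a time:
  Start: x ≡ 15 (mod 20).
  Combine with x ≡ 11 (mod 14): gcd(20, 14) = 2; 11 - 15 = -4, which IS divisible by 2, so compatible.
    Write x = 15 + 20·t and substitute into x ≡ 11 (mod 14): 20·t ≡ 11 − 15 = -4 (mod 14).
    Divide the congruence (and modulus) by g = 2: 10·t ≡ -2 (mod 7).
    Reduce coefficients mod 7: 3·t ≡ 5 (mod 7).
    The inverse of 3 mod 7 is 5 (since 3·5 = 15 = 2·7 + 1), so t ≡ 5·5 = 25 ≡ 4 (mod 7).
    Then x = 15 + 20·4 = 95, valid modulo lcm(20, 14) = 140: x ≡ 95 (mod 140).
  Combine with x ≡ 3 (mod 4): gcd(140, 4) = 4; 3 - 95 = -92, which IS divisible by 4, so compatible.
    Write x = 95 + 140·t and substitute into x ≡ 3 (mod 4): 140·t ≡ 3 − 95 = -92 (mod 4).
    Divide the congruence (and modulus) by g = 4: 35·t ≡ -23 (mod 1).
    Modulo 1 every t works; take t = 0.
    Then x = 95 + 140·0 = 95, valid modulo lcm(140, 4) = 140: x ≡ 95 (mod 140).
Verify: 95 mod 20 = 15, 95 mod 14 = 11, 95 mod 4 = 3.

x ≡ 95 (mod 140).


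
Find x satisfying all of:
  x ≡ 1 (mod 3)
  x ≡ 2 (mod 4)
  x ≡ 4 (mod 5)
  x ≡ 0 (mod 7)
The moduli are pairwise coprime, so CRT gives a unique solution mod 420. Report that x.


Product of moduli M = 3 · 4 · 5 · 7 = 420.
Merge one congruence at a time:
  Start: x ≡ 1 (mod 3).
  Combine with x ≡ 2 (mod 4); new modulus lcm = 12.
    Write x = 1 + 3·t and substitute into x ≡ 2 (mod 4): 3·t ≡ 2 − 1 = 1 (mod 4).
    The inverse of 3 mod 4 is 3 (since 3·3 = 9 = 2·4 + 1), so t ≡ 3·1 = 3 ≡ 3 (mod 4).
    Then x = 1 + 3·3 = 10, valid modulo lcm(3, 4) = 12: x ≡ 10 (mod 12).
  Combine with x ≡ 4 (mod 5); new modulus lcm = 60.
    Write x = 10 + 12·t and substitute into x ≡ 4 (mod 5): 12·t ≡ 4 − 10 = -6 (mod 5).
    Reduce coefficients mod 5: 2·t ≡ 4 (mod 5).
    The inverse of 2 mod 5 is 3 (since 2·3 = 6 = 1·5 + 1), so t ≡ 3·4 = 12 ≡ 2 (mod 5).
    Then x = 10 + 12·2 = 34, valid modulo lcm(12, 5) = 60: x ≡ 34 (mod 60).
  Combine with x ≡ 0 (mod 7); new modulus lcm = 420.
    Write x = 34 + 60·t and substitute into x ≡ 0 (mod 7): 60·t ≡ 0 − 34 = -34 (mod 7).
    Reduce coefficients mod 7: 4·t ≡ 1 (mod 7).
    The inverse of 4 mod 7 is 2 (since 4·2 = 8 = 1·7 + 1), so t ≡ 2·1 = 2 ≡ 2 (mod 7).
    Then x = 34 + 60·2 = 154, valid modulo lcm(60, 7) = 420: x ≡ 154 (mod 420).
Verify against each original: 154 mod 3 = 1, 154 mod 4 = 2, 154 mod 5 = 4, 154 mod 7 = 0.

x ≡ 154 (mod 420).


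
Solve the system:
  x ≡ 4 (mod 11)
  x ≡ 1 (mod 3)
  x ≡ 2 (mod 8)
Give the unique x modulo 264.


Moduli 11, 3, 8 are pairwise coprime; by CRT there is a unique solution modulo M = 11 · 3 · 8 = 264.
Solve pairwise, accumulating the modulus:
  Start with x ≡ 4 (mod 11).
  Combine with x ≡ 1 (mod 3): since gcd(11, 3) = 1, we get a unique residue mod 33.
    Write x = 4 + 11·t and substitute into x ≡ 1 (mod 3): 11·t ≡ 1 − 4 = -3 (mod 3).
    Reduce coefficients mod 3: 2·t ≡ 0 (mod 3).
    The inverse of 2 mod 3 is 2 (since 2·2 = 4 = 1·3 + 1), so t ≡ 2·0 = 0 ≡ 0 (mod 3).
    Then x = 4 + 11·0 = 4, valid modulo lcm(11, 3) = 33: x ≡ 4 (mod 33).
  Combine with x ≡ 2 (mod 8): since gcd(33, 8) = 1, we get a unique residue mod 264.
    Write x = 4 + 33·t and substitute into x ≡ 2 (mod 8): 33·t ≡ 2 − 4 = -2 (mod 8).
    Reduce coefficients mod 8: 1·t ≡ 6 (mod 8).
    So t ≡ 6 (mod 8).
    Then x = 4 + 33·6 = 202, valid modulo lcm(33, 8) = 264: x ≡ 202 (mod 264).
Verify: 202 mod 11 = 4 ✓, 202 mod 3 = 1 ✓, 202 mod 8 = 2 ✓.

x ≡ 202 (mod 264).


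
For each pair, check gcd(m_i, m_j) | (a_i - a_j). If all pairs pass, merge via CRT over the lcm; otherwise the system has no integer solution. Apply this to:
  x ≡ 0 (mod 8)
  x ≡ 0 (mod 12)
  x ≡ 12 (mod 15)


Moduli 8, 12, 15 are not pairwise coprime, so CRT works modulo lcm(m_i) when all pairwise compatibility conditions hold.
Pairwise compatibility: gcd(m_i, m_j) must divide a_i - a_j for every pair.
Merge one congruence at a time:
  Start: x ≡ 0 (mod 8).
  Combine with x ≡ 0 (mod 12): gcd(8, 12) = 4; 0 - 0 = 0, which IS divisible by 4, so compatible.
    Write x = 0 + 8·t and substitute into x ≡ 0 (mod 12): 8·t ≡ 0 − 0 = 0 (mod 12).
    Divide the congruence (and modulus) by g = 4: 2·t ≡ 0 (mod 3).
    The inverse of 2 mod 3 is 2 (since 2·2 = 4 = 1·3 + 1), so t ≡ 2·0 = 0 ≡ 0 (mod 3).
    Then x = 0 + 8·0 = 0, valid modulo lcm(8, 12) = 24: x ≡ 0 (mod 24).
  Combine with x ≡ 12 (mod 15): gcd(24, 15) = 3; 12 - 0 = 12, which IS divisible by 3, so compatible.
    Write x = 0 + 24·t and substitute into x ≡ 12 (mod 15): 24·t ≡ 12 − 0 = 12 (mod 15).
    Divide the congruence (and modulus) by g = 3: 8·t ≡ 4 (mod 5).
    Reduce coefficients mod 5: 3·t ≡ 4 (mod 5).
    The inverse of 3 mod 5 is 2 (since 3·2 = 6 = 1·5 + 1), so t ≡ 2·4 = 8 ≡ 3 (mod 5).
    Then x = 0 + 24·3 = 72, valid modulo lcm(24, 15) = 120: x ≡ 72 (mod 120).
Verify: 72 mod 8 = 0, 72 mod 12 = 0, 72 mod 15 = 12.

x ≡ 72 (mod 120).


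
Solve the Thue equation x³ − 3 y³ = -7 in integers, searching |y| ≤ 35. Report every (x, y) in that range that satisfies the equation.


The equation is x³ - 3y³ = -7. For fixed y, x³ = 3·y³ − 7, so a solution requires the RHS to be a perfect cube.
Strategy: iterate y from -35 to 35, compute RHS = 3·y³ − 7, and check whether it is a (positive or negative) perfect cube.
Check small values of y:
  y = 0: RHS = -7 is not a perfect cube.
  y = 1: RHS = -4 is not a perfect cube.
  y = -1: RHS = -10 is not a perfect cube.
  y = 2: RHS = 17 is not a perfect cube.
  y = -2: RHS = -31 is not a perfect cube.
  y = 3: RHS = 74 is not a perfect cube.
  y = -3: RHS = -88 is not a perfect cube.
Continuing the search up to |y| = 35 finds no solutions either.
No (x, y) in the scanned range satisfies the equation.

No integer solutions with |y| ≤ 35.


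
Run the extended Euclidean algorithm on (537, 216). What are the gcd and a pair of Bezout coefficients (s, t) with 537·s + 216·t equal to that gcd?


Euclidean algorithm on (537, 216) — divide until remainder is 0:
  537 = 2 · 216 + 105
  216 = 2 · 105 + 6
  105 = 17 · 6 + 3
  6 = 2 · 3 + 0
gcd(537, 216) = 3.
Track Bezout coefficients alongside the remainders: start with r₀ = 537 = a·1 + b·0 (s = 1, t = 0) and r₁ = 216 = a·0 + b·1 (s = 0, t = 1); each new remainder r_{k+1} = r_{k-1} − q_k·r_k inherits s_{k+1} = s_{k-1} − q_k·s_k, t_{k+1} = t_{k-1} − q_k·t_k, so r_k = a·s_k + b·t_k at every step:
  q = 2: r = 105, s = 1 − 2·0 = 1, t = 0 − 2·1 = -2  (check: 537·1 + 216·(-2) = 105)
  q = 2: r = 6, s = 0 − 2·1 = -2, t = 1 − 2·(-2) = 5  (check: 537·(-2) + 216·5 = 6)
  q = 17: r = 3, s = 1 − 17·(-2) = 35, t = -2 − 17·5 = -87  (check: 537·35 + 216·(-87) = 3)
The row with r = 3 (the gcd) gives the Bezout coefficients s = 35, t = -87.
Result: 537 · (35) + 216 · (-87) = 3.

gcd(537, 216) = 3; s = 35, t = -87 (check: 537·35 + 216·(-87) = 3).


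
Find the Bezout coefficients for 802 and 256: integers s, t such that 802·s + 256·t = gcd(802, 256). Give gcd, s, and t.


Euclidean algorithm on (802, 256) — divide until remainder is 0:
  802 = 3 · 256 + 34
  256 = 7 · 34 + 18
  34 = 1 · 18 + 16
  18 = 1 · 16 + 2
  16 = 8 · 2 + 0
gcd(802, 256) = 2.
Track Bezout coefficients alongside the remainders: start with r₀ = 802 = a·1 + b·0 (s = 1, t = 0) and r₁ = 256 = a·0 + b·1 (s = 0, t = 1); each new remainder r_{k+1} = r_{k-1} − q_k·r_k inherits s_{k+1} = s_{k-1} − q_k·s_k, t_{k+1} = t_{k-1} − q_k·t_k, so r_k = a·s_k + b·t_k at every step:
  q = 3: r = 34, s = 1 − 3·0 = 1, t = 0 − 3·1 = -3  (check: 802·1 + 256·(-3) = 34)
  q = 7: r = 18, s = 0 − 7·1 = -7, t = 1 − 7·(-3) = 22  (check: 802·(-7) + 256·22 = 18)
  q = 1: r = 16, s = 1 − 1·(-7) = 8, t = -3 − 1·22 = -25  (check: 802·8 + 256·(-25) = 16)
  q = 1: r = 2, s = -7 − 1·8 = -15, t = 22 − 1·(-25) = 47  (check: 802·(-15) + 256·47 = 2)
The row with r = 2 (the gcd) gives the Bezout coefficients s = -15, t = 47.
Result: 802 · (-15) + 256 · (47) = 2.

gcd(802, 256) = 2; s = -15, t = 47 (check: 802·(-15) + 256·47 = 2).


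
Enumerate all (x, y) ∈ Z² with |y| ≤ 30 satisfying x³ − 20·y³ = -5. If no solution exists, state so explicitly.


The equation is x³ - 20y³ = -5. For fixed y, x³ = 20·y³ − 5, so a solution requires the RHS to be a perfect cube.
Strategy: iterate y from -30 to 30, compute RHS = 20·y³ − 5, and check whether it is a (positive or negative) perfect cube.
Check small values of y:
  y = 0: RHS = -5 is not a perfect cube.
  y = 1: RHS = 15 is not a perfect cube.
  y = -1: RHS = -25 is not a perfect cube.
  y = 2: RHS = 155 is not a perfect cube.
  y = -2: RHS = -165 is not a perfect cube.
  y = 3: RHS = 535 is not a perfect cube.
  y = -3: RHS = -545 is not a perfect cube.
Continuing the search up to |y| = 30 finds no solutions either.
No (x, y) in the scanned range satisfies the equation.

No integer solutions with |y| ≤ 30.


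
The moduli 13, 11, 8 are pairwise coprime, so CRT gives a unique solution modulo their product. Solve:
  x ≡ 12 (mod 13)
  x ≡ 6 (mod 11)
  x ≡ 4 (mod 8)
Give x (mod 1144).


Moduli 13, 11, 8 are pairwise coprime; by CRT there is a unique solution modulo M = 13 · 11 · 8 = 1144.
Solve pairwise, accumulating the modulus:
  Start with x ≡ 12 (mod 13).
  Combine with x ≡ 6 (mod 11): since gcd(13, 11) = 1, we get a unique residue mod 143.
    Write x = 12 + 13·t and substitute into x ≡ 6 (mod 11): 13·t ≡ 6 − 12 = -6 (mod 11).
    Reduce coefficients mod 11: 2·t ≡ 5 (mod 11).
    The inverse of 2 mod 11 is 6 (since 2·6 = 12 = 1·11 + 1), so t ≡ 6·5 = 30 ≡ 8 (mod 11).
    Then x = 12 + 13·8 = 116, valid modulo lcm(13, 11) = 143: x ≡ 116 (mod 143).
  Combine with x ≡ 4 (mod 8): since gcd(143, 8) = 1, we get a unique residue mod 1144.
    Write x = 116 + 143·t and substitute into x ≡ 4 (mod 8): 143·t ≡ 4 − 116 = -112 (mod 8).
    Reduce coefficients mod 8: 7·t ≡ 0 (mod 8).
    The inverse of 7 mod 8 is 7 (since 7·7 = 49 = 6·8 + 1), so t ≡ 7·0 = 0 ≡ 0 (mod 8).
    Then x = 116 + 143·0 = 116, valid modulo lcm(143, 8) = 1144: x ≡ 116 (mod 1144).
Verify: 116 mod 13 = 12 ✓, 116 mod 11 = 6 ✓, 116 mod 8 = 4 ✓.

x ≡ 116 (mod 1144).


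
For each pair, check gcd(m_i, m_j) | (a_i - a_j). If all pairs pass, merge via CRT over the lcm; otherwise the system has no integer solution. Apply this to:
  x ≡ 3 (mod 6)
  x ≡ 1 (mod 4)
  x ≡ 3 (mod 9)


Moduli 6, 4, 9 are not pairwise coprime, so CRT works modulo lcm(m_i) when all pairwise compatibility conditions hold.
Pairwise compatibility: gcd(m_i, m_j) must divide a_i - a_j for every pair.
Merge one congruence at a time:
  Start: x ≡ 3 (mod 6).
  Combine with x ≡ 1 (mod 4): gcd(6, 4) = 2; 1 - 3 = -2, which IS divisible by 2, so compatible.
    Write x = 3 + 6·t and substitute into x ≡ 1 (mod 4): 6·t ≡ 1 − 3 = -2 (mod 4).
    Divide the congruence (and modulus) by g = 2: 3·t ≡ -1 (mod 2).
    Reduce coefficients mod 2: 1·t ≡ 1 (mod 2).
    So t ≡ 1 (mod 2).
    Then x = 3 + 6·1 = 9, valid modulo lcm(6, 4) = 12: x ≡ 9 (mod 12).
  Combine with x ≡ 3 (mod 9): gcd(12, 9) = 3; 3 - 9 = -6, which IS divisible by 3, so compatible.
    Write x = 9 + 12·t and substitute into x ≡ 3 (mod 9): 12·t ≡ 3 − 9 = -6 (mod 9).
    Divide the congruence (and modulus) by g = 3: 4·t ≡ -2 (mod 3).
    Reduce coefficients mod 3: 1·t ≡ 1 (mod 3).
    So t ≡ 1 (mod 3).
    Then x = 9 + 12·1 = 21, valid modulo lcm(12, 9) = 36: x ≡ 21 (mod 36).
Verify: 21 mod 6 = 3, 21 mod 4 = 1, 21 mod 9 = 3.

x ≡ 21 (mod 36).


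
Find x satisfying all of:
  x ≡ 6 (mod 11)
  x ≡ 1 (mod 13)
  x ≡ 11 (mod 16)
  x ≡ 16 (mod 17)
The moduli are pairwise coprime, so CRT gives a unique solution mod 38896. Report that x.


Product of moduli M = 11 · 13 · 16 · 17 = 38896.
Merge one congruence at a time:
  Start: x ≡ 6 (mod 11).
  Combine with x ≡ 1 (mod 13); new modulus lcm = 143.
    Write x = 6 + 11·t and substitute into x ≡ 1 (mod 13): 11·t ≡ 1 − 6 = -5 (mod 13).
    Reduce coefficients mod 13: 11·t ≡ 8 (mod 13).
    The inverse of 11 mod 13 is 6 (since 11·6 = 66 = 5·13 + 1), so t ≡ 6·8 = 48 ≡ 9 (mod 13).
    Then x = 6 + 11·9 = 105, valid modulo lcm(11, 13) = 143: x ≡ 105 (mod 143).
  Combine with x ≡ 11 (mod 16); new modulus lcm = 2288.
    Write x = 105 + 143·t and substitute into x ≡ 11 (mod 16): 143·t ≡ 11 − 105 = -94 (mod 16).
    Reduce coefficients mod 16: 15·t ≡ 2 (mod 16).
    The inverse of 15 mod 16 is 15 (since 15·15 = 225 = 14·16 + 1), so t ≡ 15·2 = 30 ≡ 14 (mod 16).
    Then x = 105 + 143·14 = 2107, valid modulo lcm(143, 16) = 2288: x ≡ 2107 (mod 2288).
  Combine with x ≡ 16 (mod 17); new modulus lcm = 38896.
    Write x = 2107 + 2288·t and substitute into x ≡ 16 (mod 17): 2288·t ≡ 16 − 2107 = -2091 (mod 17).
    Reduce coefficients mod 17: 10·t ≡ 0 (mod 17).
    The inverse of 10 mod 17 is 12 (since 10·12 = 120 = 7·17 + 1), so t ≡ 12·0 = 0 ≡ 0 (mod 17).
    Then x = 2107 + 2288·0 = 2107, valid modulo lcm(2288, 17) = 38896: x ≡ 2107 (mod 38896).
Verify against each original: 2107 mod 11 = 6, 2107 mod 13 = 1, 2107 mod 16 = 11, 2107 mod 17 = 16.

x ≡ 2107 (mod 38896).


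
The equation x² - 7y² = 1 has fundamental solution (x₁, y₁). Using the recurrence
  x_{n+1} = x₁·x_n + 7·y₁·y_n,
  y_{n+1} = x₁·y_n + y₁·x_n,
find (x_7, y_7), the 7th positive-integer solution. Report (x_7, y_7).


Step 1: Find the fundamental solution (x₁, y₁) of x² - 7y² = 1.
  Expand √7 as a continued fraction. a₀ = ⌊√7⌋ = 2; iterate m_{k+1} = d_k·a_k − m_k, d_{k+1} = (7 − m_{k+1}²)/d_k, a_{k+1} = ⌊(a₀ + m_{k+1})/d_{k+1}⌋ (starting m₀ = 0, d₀ = 1), with convergents p_k = a_k·p_{k-1} + p_{k-2}, q_k = a_k·q_{k-1} + q_{k-2} (p₋₁ = 1, q₋₁ = 0):
  k = 0: a₀ = 2; p₀/q₀ = 2/1; p₀² − 7·q₀² = 4 − 7 = -3.
  k = 1: m = 2, d = 3, a = ⌊(2 + 2)/3⌋ = 1; p/q = (1·2 + 1)/(1·1 + 0) = 3/1; p² − 7·q² = 9 − 7 = 2.
  k = 2: m = 1, d = 2, a = ⌊(2 + 1)/2⌋ = 1; p/q = (1·3 + 2)/(1·1 + 1) = 5/2; p² − 7·q² = 25 − 28 = -3.
  k = 3: m = 1, d = 3, a = ⌊(2 + 1)/3⌋ = 1; p/q = (1·5 + 3)/(1·2 + 1) = 8/3; p² − 7·q² = 64 − 63 = 1.
  The first convergent with p² − 7·q² = 1 gives the fundamental solution (x₁, y₁) = (8, 3).
Step 2: Apply the recurrence (x_{n+1}, y_{n+1}) = (x₁x_n + 7y₁y_n, x₁y_n + y₁x_n) repeatedly.
  From (x_1, y_1) = (8, 3): x_2 = 8·8 + 7·3·3 = 127; y_2 = 8·3 + 3·8 = 48.
  From (x_2, y_2) = (127, 48): x_3 = 8·127 + 7·3·48 = 2024; y_3 = 8·48 + 3·127 = 765.
  From (x_3, y_3) = (2024, 765): x_4 = 8·2024 + 7·3·765 = 32257; y_4 = 8·765 + 3·2024 = 12192.
  From (x_4, y_4) = (32257, 12192): x_5 = 8·32257 + 7·3·12192 = 514088; y_5 = 8·12192 + 3·32257 = 194307.
  From (x_5, y_5) = (514088, 194307): x_6 = 8·514088 + 7·3·194307 = 8193151; y_6 = 8·194307 + 3·514088 = 3096720.
  From (x_6, y_6) = (8193151, 3096720): x_7 = 8·8193151 + 7·3·3096720 = 130576328; y_7 = 8·3096720 + 3·8193151 = 49353213.
Step 3: Verify x_7² - 7·y_7² = 17050177433963584 - 17050177433963583 = 1 (should be 1). ✓

(x_1, y_1) = (8, 3); (x_7, y_7) = (130576328, 49353213).


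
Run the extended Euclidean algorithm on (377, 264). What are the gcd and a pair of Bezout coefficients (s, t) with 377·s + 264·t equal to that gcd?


Euclidean algorithm on (377, 264) — divide until remainder is 0:
  377 = 1 · 264 + 113
  264 = 2 · 113 + 38
  113 = 2 · 38 + 37
  38 = 1 · 37 + 1
  37 = 37 · 1 + 0
gcd(377, 264) = 1.
Track Bezout coefficients alongside the remainders: start with r₀ = 377 = a·1 + b·0 (s = 1, t = 0) and r₁ = 264 = a·0 + b·1 (s = 0, t = 1); each new remainder r_{k+1} = r_{k-1} − q_k·r_k inherits s_{k+1} = s_{k-1} − q_k·s_k, t_{k+1} = t_{k-1} − q_k·t_k, so r_k = a·s_k + b·t_k at every step:
  q = 1: r = 113, s = 1 − 1·0 = 1, t = 0 − 1·1 = -1  (check: 377·1 + 264·(-1) = 113)
  q = 2: r = 38, s = 0 − 2·1 = -2, t = 1 − 2·(-1) = 3  (check: 377·(-2) + 264·3 = 38)
  q = 2: r = 37, s = 1 − 2·(-2) = 5, t = -1 − 2·3 = -7  (check: 377·5 + 264·(-7) = 37)
  q = 1: r = 1, s = -2 − 1·5 = -7, t = 3 − 1·(-7) = 10  (check: 377·(-7) + 264·10 = 1)
The row with r = 1 (the gcd) gives the Bezout coefficients s = -7, t = 10.
Result: 377 · (-7) + 264 · (10) = 1.

gcd(377, 264) = 1; s = -7, t = 10 (check: 377·(-7) + 264·10 = 1).


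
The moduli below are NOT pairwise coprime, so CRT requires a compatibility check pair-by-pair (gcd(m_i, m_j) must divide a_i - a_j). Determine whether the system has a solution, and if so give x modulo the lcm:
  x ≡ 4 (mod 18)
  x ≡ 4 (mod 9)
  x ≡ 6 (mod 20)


Moduli 18, 9, 20 are not pairwise coprime, so CRT works modulo lcm(m_i) when all pairwise compatibility conditions hold.
Pairwise compatibility: gcd(m_i, m_j) must divide a_i - a_j for every pair.
Merge one congruence at a time:
  Start: x ≡ 4 (mod 18).
  Combine with x ≡ 4 (mod 9): gcd(18, 9) = 9; 4 - 4 = 0, which IS divisible by 9, so compatible.
    Write x = 4 + 18·t and substitute into x ≡ 4 (mod 9): 18·t ≡ 4 − 4 = 0 (mod 9).
    Divide the congruence (and modulus) by g = 9: 2·t ≡ 0 (mod 1).
    Modulo 1 every t works; take t = 0.
    Then x = 4 + 18·0 = 4, valid modulo lcm(18, 9) = 18: x ≡ 4 (mod 18).
  Combine with x ≡ 6 (mod 20): gcd(18, 20) = 2; 6 - 4 = 2, which IS divisible by 2, so compatible.
    Write x = 4 + 18·t and substitute into x ≡ 6 (mod 20): 18·t ≡ 6 − 4 = 2 (mod 20).
    Divide the congruence (and modulus) by g = 2: 9·t ≡ 1 (mod 10).
    The inverse of 9 mod 10 is 9 (since 9·9 = 81 = 8·10 + 1), so t ≡ 9·1 = 9 ≡ 9 (mod 10).
    Then x = 4 + 18·9 = 166, valid modulo lcm(18, 20) = 180: x ≡ 166 (mod 180).
Verify: 166 mod 18 = 4, 166 mod 9 = 4, 166 mod 20 = 6.

x ≡ 166 (mod 180).


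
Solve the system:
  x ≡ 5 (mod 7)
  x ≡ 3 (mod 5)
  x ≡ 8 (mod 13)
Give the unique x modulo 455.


Moduli 7, 5, 13 are pairwise coprime; by CRT there is a unique solution modulo M = 7 · 5 · 13 = 455.
Solve pairwise, accumulating the modulus:
  Start with x ≡ 5 (mod 7).
  Combine with x ≡ 3 (mod 5): since gcd(7, 5) = 1, we get a unique residue mod 35.
    Write x = 5 + 7·t and substitute into x ≡ 3 (mod 5): 7·t ≡ 3 − 5 = -2 (mod 5).
    Reduce coefficients mod 5: 2·t ≡ 3 (mod 5).
    The inverse of 2 mod 5 is 3 (since 2·3 = 6 = 1·5 + 1), so t ≡ 3·3 = 9 ≡ 4 (mod 5).
    Then x = 5 + 7·4 = 33, valid modulo lcm(7, 5) = 35: x ≡ 33 (mod 35).
  Combine with x ≡ 8 (mod 13): since gcd(35, 13) = 1, we get a unique residue mod 455.
    Write x = 33 + 35·t and substitute into x ≡ 8 (mod 13): 35·t ≡ 8 − 33 = -25 (mod 13).
    Reduce coefficients mod 13: 9·t ≡ 1 (mod 13).
    The inverse of 9 mod 13 is 3 (since 9·3 = 27 = 2·13 + 1), so t ≡ 3·1 = 3 ≡ 3 (mod 13).
    Then x = 33 + 35·3 = 138, valid modulo lcm(35, 13) = 455: x ≡ 138 (mod 455).
Verify: 138 mod 7 = 5 ✓, 138 mod 5 = 3 ✓, 138 mod 13 = 8 ✓.

x ≡ 138 (mod 455).


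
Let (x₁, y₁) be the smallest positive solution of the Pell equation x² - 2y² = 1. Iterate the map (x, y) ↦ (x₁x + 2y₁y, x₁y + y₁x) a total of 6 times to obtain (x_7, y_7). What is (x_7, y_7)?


Step 1: Find the fundamental solution (x₁, y₁) of x² - 2y² = 1.
  Expand √2 as a continued fraction. a₀ = ⌊√2⌋ = 1; iterate m_{k+1} = d_k·a_k − m_k, d_{k+1} = (2 − m_{k+1}²)/d_k, a_{k+1} = ⌊(a₀ + m_{k+1})/d_{k+1}⌋ (starting m₀ = 0, d₀ = 1), with convergents p_k = a_k·p_{k-1} + p_{k-2}, q_k = a_k·q_{k-1} + q_{k-2} (p₋₁ = 1, q₋₁ = 0):
  k = 0: a₀ = 1; p₀/q₀ = 1/1; p₀² − 2·q₀² = 1 − 2 = -1.
  k = 1: m = 1, d = 1, a = ⌊(1 + 1)/1⌋ = 2; p/q = (2·1 + 1)/(2·1 + 0) = 3/2; p² − 2·q² = 9 − 8 = 1.
  The first convergent with p² − 2·q² = 1 gives the fundamental solution (x₁, y₁) = (3, 2).
Step 2: Apply the recurrence (x_{n+1}, y_{n+1}) = (x₁x_n + 2y₁y_n, x₁y_n + y₁x_n) repeatedly.
  From (x_1, y_1) = (3, 2): x_2 = 3·3 + 2·2·2 = 17; y_2 = 3·2 + 2·3 = 12.
  From (x_2, y_2) = (17, 12): x_3 = 3·17 + 2·2·12 = 99; y_3 = 3·12 + 2·17 = 70.
  From (x_3, y_3) = (99, 70): x_4 = 3·99 + 2·2·70 = 577; y_4 = 3·70 + 2·99 = 408.
  From (x_4, y_4) = (577, 408): x_5 = 3·577 + 2·2·408 = 3363; y_5 = 3·408 + 2·577 = 2378.
  From (x_5, y_5) = (3363, 2378): x_6 = 3·3363 + 2·2·2378 = 19601; y_6 = 3·2378 + 2·3363 = 13860.
  From (x_6, y_6) = (19601, 13860): x_7 = 3·19601 + 2·2·13860 = 114243; y_7 = 3·13860 + 2·19601 = 80782.
Step 3: Verify x_7² - 2·y_7² = 13051463049 - 13051463048 = 1 (should be 1). ✓

(x_1, y_1) = (3, 2); (x_7, y_7) = (114243, 80782).


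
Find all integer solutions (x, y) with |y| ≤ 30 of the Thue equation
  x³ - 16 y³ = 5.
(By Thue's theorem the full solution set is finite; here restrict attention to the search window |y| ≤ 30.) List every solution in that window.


The equation is x³ - 16y³ = 5. For fixed y, x³ = 16·y³ + 5, so a solution requires the RHS to be a perfect cube.
Strategy: iterate y from -30 to 30, compute RHS = 16·y³ + 5, and check whether it is a (positive or negative) perfect cube.
Check small values of y:
  y = 0: RHS = 5 is not a perfect cube.
  y = 1: RHS = 21 is not a perfect cube.
  y = -1: RHS = -11 is not a perfect cube.
  y = 2: RHS = 133 is not a perfect cube.
  y = -2: RHS = -123 is not a perfect cube.
  y = 3: RHS = 437 is not a perfect cube.
  y = -3: RHS = -427 is not a perfect cube.
Continuing the search up to |y| = 30 finds no solutions either.
No (x, y) in the scanned range satisfies the equation.

No integer solutions with |y| ≤ 30.


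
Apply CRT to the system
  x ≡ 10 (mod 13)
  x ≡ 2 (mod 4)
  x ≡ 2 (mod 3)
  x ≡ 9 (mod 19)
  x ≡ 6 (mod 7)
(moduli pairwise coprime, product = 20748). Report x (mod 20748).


Product of moduli M = 13 · 4 · 3 · 19 · 7 = 20748.
Merge one congruence at a time:
  Start: x ≡ 10 (mod 13).
  Combine with x ≡ 2 (mod 4); new modulus lcm = 52.
    Write x = 10 + 13·t and substitute into x ≡ 2 (mod 4): 13·t ≡ 2 − 10 = -8 (mod 4).
    Reduce coefficients mod 4: 1·t ≡ 0 (mod 4).
    So t ≡ 0 (mod 4).
    Then x = 10 + 13·0 = 10, valid modulo lcm(13, 4) = 52: x ≡ 10 (mod 52).
  Combine with x ≡ 2 (mod 3); new modulus lcm = 156.
    Write x = 10 + 52·t and substitute into x ≡ 2 (mod 3): 52·t ≡ 2 − 10 = -8 (mod 3).
    Reduce coefficients mod 3: 1·t ≡ 1 (mod 3).
    So t ≡ 1 (mod 3).
    Then x = 10 + 52·1 = 62, valid modulo lcm(52, 3) = 156: x ≡ 62 (mod 156).
  Combine with x ≡ 9 (mod 19); new modulus lcm = 2964.
    Write x = 62 + 156·t and substitute into x ≡ 9 (mod 19): 156·t ≡ 9 − 62 = -53 (mod 19).
    Reduce coefficients mod 19: 4·t ≡ 4 (mod 19).
    The inverse of 4 mod 19 is 5 (since 4·5 = 20 = 1·19 + 1), so t ≡ 5·4 = 20 ≡ 1 (mod 19).
    Then x = 62 + 156·1 = 218, valid modulo lcm(156, 19) = 2964: x ≡ 218 (mod 2964).
  Combine with x ≡ 6 (mod 7); new modulus lcm = 20748.
    Write x = 218 + 2964·t and substitute into x ≡ 6 (mod 7): 2964·t ≡ 6 − 218 = -212 (mod 7).
    Reduce coefficients mod 7: 3·t ≡ 5 (mod 7).
    The inverse of 3 mod 7 is 5 (since 3·5 = 15 = 2·7 + 1), so t ≡ 5·5 = 25 ≡ 4 (mod 7).
    Then x = 218 + 2964·4 = 12074, valid modulo lcm(2964, 7) = 20748: x ≡ 12074 (mod 20748).
Verify against each original: 12074 mod 13 = 10, 12074 mod 4 = 2, 12074 mod 3 = 2, 12074 mod 19 = 9, 12074 mod 7 = 6.

x ≡ 12074 (mod 20748).


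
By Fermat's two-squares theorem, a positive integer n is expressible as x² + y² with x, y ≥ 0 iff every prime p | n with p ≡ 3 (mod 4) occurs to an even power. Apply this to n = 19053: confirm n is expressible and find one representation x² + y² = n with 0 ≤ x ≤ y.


Step 1: Factor n = 19053 = 3^2 · 29 · 73.
Step 2: Check the mod-4 condition on each prime factor: 3 ≡ 3 (mod 4), exponent 2 (must be even); 29 ≡ 1 (mod 4), exponent 1; 73 ≡ 1 (mod 4), exponent 1.
All primes ≡ 3 (mod 4) appear to even exponent (or don't appear), so by the two-squares theorem n IS expressible as a sum of two squares.
Step 3: Build a representation. Group n = k² · m with k = 3 and m = 29 · 73 = 2117 (a product of primes ≡ 1 (mod 4)); a representation of m scales to one of n via (k·x)² + (k·y)² = k²(x² + y²). Each prime p ≡ 1 (mod 4) is itself a sum of two squares; find a² by testing p − a² for a perfect square:
  29: 29 − 1² = 28, 29 − 2² = 25 = 5² ⇒ 29 = 2² + 5².
  73: 73 − 1² = 72, 73 − 2² = 69, 73 − 3² = 64 = 8² ⇒ 73 = 3² + 8².
  Combine using the Brahmagupta–Fibonacci identity (a² + b²)(c² + d²) = (ac − bd)² + (ad + bc)² = (ac + bd)² + (ad − bc)²:
  29 · 73 = 2117: from (2² + 5²)(3² + 8²), take (2·3 − 5·8, 2·8 + 5·3) = (6 − 40, 16 + 15) = (-34, 31); dropping signs (only squares matter) gives (34, 31); check 34² + 31² = 1156 + 961 = 2117 ✓.
  Scale by k = 3: (3·34, 3·31) = (102, 93).
Step 4: Order so x ≤ y and verify: 93² + 102² = 8649 + 10404 = 19053 = n. ✓

n = 19053 = 93² + 102² (one valid representation with x ≤ y).


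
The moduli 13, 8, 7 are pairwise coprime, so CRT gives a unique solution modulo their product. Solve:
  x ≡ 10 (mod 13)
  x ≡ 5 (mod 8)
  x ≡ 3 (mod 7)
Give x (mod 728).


Moduli 13, 8, 7 are pairwise coprime; by CRT there is a unique solution modulo M = 13 · 8 · 7 = 728.
Solve pairwise, accumulating the modulus:
  Start with x ≡ 10 (mod 13).
  Combine with x ≡ 5 (mod 8): since gcd(13, 8) = 1, we get a unique residue mod 104.
    Write x = 10 + 13·t and substitute into x ≡ 5 (mod 8): 13·t ≡ 5 − 10 = -5 (mod 8).
    Reduce coefficients mod 8: 5·t ≡ 3 (mod 8).
    The inverse of 5 mod 8 is 5 (since 5·5 = 25 = 3·8 + 1), so t ≡ 5·3 = 15 ≡ 7 (mod 8).
    Then x = 10 + 13·7 = 101, valid modulo lcm(13, 8) = 104: x ≡ 101 (mod 104).
  Combine with x ≡ 3 (mod 7): since gcd(104, 7) = 1, we get a unique residue mod 728.
    Write x = 101 + 104·t and substitute into x ≡ 3 (mod 7): 104·t ≡ 3 − 101 = -98 (mod 7).
    Reduce coefficients mod 7: 6·t ≡ 0 (mod 7).
    The inverse of 6 mod 7 is 6 (since 6·6 = 36 = 5·7 + 1), so t ≡ 6·0 = 0 ≡ 0 (mod 7).
    Then x = 101 + 104·0 = 101, valid modulo lcm(104, 7) = 728: x ≡ 101 (mod 728).
Verify: 101 mod 13 = 10 ✓, 101 mod 8 = 5 ✓, 101 mod 7 = 3 ✓.

x ≡ 101 (mod 728).


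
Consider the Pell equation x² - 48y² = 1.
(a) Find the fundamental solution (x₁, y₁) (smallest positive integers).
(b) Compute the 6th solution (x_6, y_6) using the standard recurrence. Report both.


Step 1: Find the fundamental solution (x₁, y₁) of x² - 48y² = 1.
  Expand √48 as a continued fraction. a₀ = ⌊√48⌋ = 6; iterate m_{k+1} = d_k·a_k − m_k, d_{k+1} = (48 − m_{k+1}²)/d_k, a_{k+1} = ⌊(a₀ + m_{k+1})/d_{k+1}⌋ (starting m₀ = 0, d₀ = 1), with convergents p_k = a_k·p_{k-1} + p_{k-2}, q_k = a_k·q_{k-1} + q_{k-2} (p₋₁ = 1, q₋₁ = 0):
  k = 0: a₀ = 6; p₀/q₀ = 6/1; p₀² − 48·q₀² = 36 − 48 = -12.
  k = 1: m = 6, d = 12, a = ⌊(6 + 6)/12⌋ = 1; p/q = (1·6 + 1)/(1·1 + 0) = 7/1; p² − 48·q² = 49 − 48 = 1.
  The first convergent with p² − 48·q² = 1 gives the fundamental solution (x₁, y₁) = (7, 1).
Step 2: Apply the recurrence (x_{n+1}, y_{n+1}) = (x₁x_n + 48y₁y_n, x₁y_n + y₁x_n) repeatedly.
  From (x_1, y_1) = (7, 1): x_2 = 7·7 + 48·1·1 = 97; y_2 = 7·1 + 1·7 = 14.
  From (x_2, y_2) = (97, 14): x_3 = 7·97 + 48·1·14 = 1351; y_3 = 7·14 + 1·97 = 195.
  From (x_3, y_3) = (1351, 195): x_4 = 7·1351 + 48·1·195 = 18817; y_4 = 7·195 + 1·1351 = 2716.
  From (x_4, y_4) = (18817, 2716): x_5 = 7·18817 + 48·1·2716 = 262087; y_5 = 7·2716 + 1·18817 = 37829.
  From (x_5, y_5) = (262087, 37829): x_6 = 7·262087 + 48·1·37829 = 3650401; y_6 = 7·37829 + 1·262087 = 526890.
Step 3: Verify x_6² - 48·y_6² = 13325427460801 - 13325427460800 = 1 (should be 1). ✓

(x_1, y_1) = (7, 1); (x_6, y_6) = (3650401, 526890).


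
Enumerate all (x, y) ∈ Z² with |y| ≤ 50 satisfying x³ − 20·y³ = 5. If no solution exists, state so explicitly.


The equation is x³ - 20y³ = 5. For fixed y, x³ = 20·y³ + 5, so a solution requires the RHS to be a perfect cube.
Strategy: iterate y from -50 to 50, compute RHS = 20·y³ + 5, and check whether it is a (positive or negative) perfect cube.
Check small values of y:
  y = 0: RHS = 5 is not a perfect cube.
  y = 1: RHS = 25 is not a perfect cube.
  y = -1: RHS = -15 is not a perfect cube.
  y = 2: RHS = 165 is not a perfect cube.
  y = -2: RHS = -155 is not a perfect cube.
  y = 3: RHS = 545 is not a perfect cube.
  y = -3: RHS = -535 is not a perfect cube.
Continuing the search up to |y| = 50 finds no solutions either.
No (x, y) in the scanned range satisfies the equation.

No integer solutions with |y| ≤ 50.


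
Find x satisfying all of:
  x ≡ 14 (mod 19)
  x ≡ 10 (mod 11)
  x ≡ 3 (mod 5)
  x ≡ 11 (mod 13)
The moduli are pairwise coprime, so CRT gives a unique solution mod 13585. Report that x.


Product of moduli M = 19 · 11 · 5 · 13 = 13585.
Merge one congruence at a time:
  Start: x ≡ 14 (mod 19).
  Combine with x ≡ 10 (mod 11); new modulus lcm = 209.
    Write x = 14 + 19·t and substitute into x ≡ 10 (mod 11): 19·t ≡ 10 − 14 = -4 (mod 11).
    Reduce coefficients mod 11: 8·t ≡ 7 (mod 11).
    The inverse of 8 mod 11 is 7 (since 8·7 = 56 = 5·11 + 1), so t ≡ 7·7 = 49 ≡ 5 (mod 11).
    Then x = 14 + 19·5 = 109, valid modulo lcm(19, 11) = 209: x ≡ 109 (mod 209).
  Combine with x ≡ 3 (mod 5); new modulus lcm = 1045.
    Write x = 109 + 209·t and substitute into x ≡ 3 (mod 5): 209·t ≡ 3 − 109 = -106 (mod 5).
    Reduce coefficients mod 5: 4·t ≡ 4 (mod 5).
    The inverse of 4 mod 5 is 4 (since 4·4 = 16 = 3·5 + 1), so t ≡ 4·4 = 16 ≡ 1 (mod 5).
    Then x = 109 + 209·1 = 318, valid modulo lcm(209, 5) = 1045: x ≡ 318 (mod 1045).
  Combine with x ≡ 11 (mod 13); new modulus lcm = 13585.
    Write x = 318 + 1045·t and substitute into x ≡ 11 (mod 13): 1045·t ≡ 11 − 318 = -307 (mod 13).
    Reduce coefficients mod 13: 5·t ≡ 5 (mod 13).
    The inverse of 5 mod 13 is 8 (since 5·8 = 40 = 3·13 + 1), so t ≡ 8·5 = 40 ≡ 1 (mod 13).
    Then x = 318 + 1045·1 = 1363, valid modulo lcm(1045, 13) = 13585: x ≡ 1363 (mod 13585).
Verify against each original: 1363 mod 19 = 14, 1363 mod 11 = 10, 1363 mod 5 = 3, 1363 mod 13 = 11.

x ≡ 1363 (mod 13585).


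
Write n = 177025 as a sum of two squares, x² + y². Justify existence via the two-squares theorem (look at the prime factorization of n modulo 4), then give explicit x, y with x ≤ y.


Step 1: Factor n = 177025 = 5^2 · 73 · 97.
Step 2: Check the mod-4 condition on each prime factor: 5 ≡ 1 (mod 4), exponent 2; 73 ≡ 1 (mod 4), exponent 1; 97 ≡ 1 (mod 4), exponent 1.
All primes ≡ 3 (mod 4) appear to even exponent (or don't appear), so by the two-squares theorem n IS expressible as a sum of two squares.
Step 3: Build a representation. Group n = k² · m with k = 5 and m = 73 · 97 = 7081 (a product of primes ≡ 1 (mod 4)); a representation of m scales to one of n via (k·x)² + (k·y)² = k²(x² + y²). Each prime p ≡ 1 (mod 4) is itself a sum of two squares; find a² by testing p − a² for a perfect square:
  73: 73 − 1² = 72, 73 − 2² = 69, 73 − 3² = 64 = 8² ⇒ 73 = 3² + 8².
  97: 97 − 1² = 96, 97 − 2² = 93, 97 − 3² = 88, 97 − 4² = 81 = 9² ⇒ 97 = 4² + 9².
  Combine using the Brahmagupta–Fibonacci identity (a² + b²)(c² + d²) = (ac − bd)² + (ad + bc)² = (ac + bd)² + (ad − bc)²:
  73 · 97 = 7081: from (3² + 8²)(4² + 9²), take (3·4 − 8·9, 3·9 + 8·4) = (12 − 72, 27 + 32) = (-60, 59); dropping signs (only squares matter) gives (60, 59); check 60² + 59² = 3600 + 3481 = 7081 ✓.
  Scale by k = 5: (5·60, 5·59) = (300, 295).
Step 4: Order so x ≤ y and verify: 295² + 300² = 87025 + 90000 = 177025 = n. ✓

n = 177025 = 295² + 300² (one valid representation with x ≤ y).


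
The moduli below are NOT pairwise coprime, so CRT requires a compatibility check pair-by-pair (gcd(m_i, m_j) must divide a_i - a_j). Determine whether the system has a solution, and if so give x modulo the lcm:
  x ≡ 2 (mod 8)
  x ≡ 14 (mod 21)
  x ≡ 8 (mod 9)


Moduli 8, 21, 9 are not pairwise coprime, so CRT works modulo lcm(m_i) when all pairwise compatibility conditions hold.
Pairwise compatibility: gcd(m_i, m_j) must divide a_i - a_j for every pair.
Merge one congruence at a time:
  Start: x ≡ 2 (mod 8).
  Combine with x ≡ 14 (mod 21): gcd(8, 21) = 1; 14 - 2 = 12, which IS divisible by 1, so compatible.
    Write x = 2 + 8·t and substitute into x ≡ 14 (mod 21): 8·t ≡ 14 − 2 = 12 (mod 21).
    The inverse of 8 mod 21 is 8 (since 8·8 = 64 = 3·21 + 1), so t ≡ 8·12 = 96 ≡ 12 (mod 21).
    Then x = 2 + 8·12 = 98, valid modulo lcm(8, 21) = 168: x ≡ 98 (mod 168).
  Combine with x ≡ 8 (mod 9): gcd(168, 9) = 3; 8 - 98 = -90, which IS divisible by 3, so compatible.
    Write x = 98 + 168·t and substitute into x ≡ 8 (mod 9): 168·t ≡ 8 − 98 = -90 (mod 9).
    Divide the congruence (and modulus) by g = 3: 56·t ≡ -30 (mod 3).
    Reduce coefficients mod 3: 2·t ≡ 0 (mod 3).
    The inverse of 2 mod 3 is 2 (since 2·2 = 4 = 1·3 + 1), so t ≡ 2·0 = 0 ≡ 0 (mod 3).
    Then x = 98 + 168·0 = 98, valid modulo lcm(168, 9) = 504: x ≡ 98 (mod 504).
Verify: 98 mod 8 = 2, 98 mod 21 = 14, 98 mod 9 = 8.

x ≡ 98 (mod 504).


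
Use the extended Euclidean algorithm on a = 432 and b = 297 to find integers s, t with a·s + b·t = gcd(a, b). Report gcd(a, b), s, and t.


Euclidean algorithm on (432, 297) — divide until remainder is 0:
  432 = 1 · 297 + 135
  297 = 2 · 135 + 27
  135 = 5 · 27 + 0
gcd(432, 297) = 27.
Track Bezout coefficients alongside the remainders: start with r₀ = 432 = a·1 + b·0 (s = 1, t = 0) and r₁ = 297 = a·0 + b·1 (s = 0, t = 1); each new remainder r_{k+1} = r_{k-1} − q_k·r_k inherits s_{k+1} = s_{k-1} − q_k·s_k, t_{k+1} = t_{k-1} − q_k·t_k, so r_k = a·s_k + b·t_k at every step:
  q = 1: r = 135, s = 1 − 1·0 = 1, t = 0 − 1·1 = -1  (check: 432·1 + 297·(-1) = 135)
  q = 2: r = 27, s = 0 − 2·1 = -2, t = 1 − 2·(-1) = 3  (check: 432·(-2) + 297·3 = 27)
The row with r = 27 (the gcd) gives the Bezout coefficients s = -2, t = 3.
Result: 432 · (-2) + 297 · (3) = 27.

gcd(432, 297) = 27; s = -2, t = 3 (check: 432·(-2) + 297·3 = 27).


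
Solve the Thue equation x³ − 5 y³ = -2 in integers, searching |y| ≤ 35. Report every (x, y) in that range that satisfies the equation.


The equation is x³ - 5y³ = -2. For fixed y, x³ = 5·y³ − 2, so a solution requires the RHS to be a perfect cube.
Strategy: iterate y from -35 to 35, compute RHS = 5·y³ − 2, and check whether it is a (positive or negative) perfect cube.
Check small values of y:
  y = 0: RHS = -2 is not a perfect cube.
  y = 1: RHS = 3 is not a perfect cube.
  y = -1: RHS = -7 is not a perfect cube.
  y = 2: RHS = 38 is not a perfect cube.
  y = -2: RHS = -42 is not a perfect cube.
  y = 3: RHS = 133 is not a perfect cube.
  y = -3: RHS = -137 is not a perfect cube.
Continuing the search up to |y| = 35 finds no solutions either.
No (x, y) in the scanned range satisfies the equation.

No integer solutions with |y| ≤ 35.


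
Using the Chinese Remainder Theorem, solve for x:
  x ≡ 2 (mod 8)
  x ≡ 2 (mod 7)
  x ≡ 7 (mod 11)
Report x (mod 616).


Moduli 8, 7, 11 are pairwise coprime; by CRT there is a unique solution modulo M = 8 · 7 · 11 = 616.
Solve pairwise, accumulating the modulus:
  Start with x ≡ 2 (mod 8).
  Combine with x ≡ 2 (mod 7): since gcd(8, 7) = 1, we get a unique residue mod 56.
    Write x = 2 + 8·t and substitute into x ≡ 2 (mod 7): 8·t ≡ 2 − 2 = 0 (mod 7).
    Reduce coefficients mod 7: 1·t ≡ 0 (mod 7).
    So t ≡ 0 (mod 7).
    Then x = 2 + 8·0 = 2, valid modulo lcm(8, 7) = 56: x ≡ 2 (mod 56).
  Combine with x ≡ 7 (mod 11): since gcd(56, 11) = 1, we get a unique residue mod 616.
    Write x = 2 + 56·t and substitute into x ≡ 7 (mod 11): 56·t ≡ 7 − 2 = 5 (mod 11).
    Reduce coefficients mod 11: 1·t ≡ 5 (mod 11).
    So t ≡ 5 (mod 11).
    Then x = 2 + 56·5 = 282, valid modulo lcm(56, 11) = 616: x ≡ 282 (mod 616).
Verify: 282 mod 8 = 2 ✓, 282 mod 7 = 2 ✓, 282 mod 11 = 7 ✓.

x ≡ 282 (mod 616).
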